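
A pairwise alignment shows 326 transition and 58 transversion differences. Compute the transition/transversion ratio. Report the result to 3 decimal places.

5.621

R = 326/58 = 5.620689… ≈ 5.621 (to 3 d.p.).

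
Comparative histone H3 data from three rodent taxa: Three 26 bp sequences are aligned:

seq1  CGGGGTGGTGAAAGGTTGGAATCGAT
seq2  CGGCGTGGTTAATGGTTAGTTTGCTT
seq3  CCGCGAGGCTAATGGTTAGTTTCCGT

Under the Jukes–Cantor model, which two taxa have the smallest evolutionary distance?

seq2 and seq3

seq1–seq2: 9/26 differ, p = 0.346, d = 0.464.
seq1–seq3: 11/26 differ, p = 0.423, d = 0.623.
seq2–seq3: 5/26 differ, p = 0.192, d = 0.222.
The smallest distance is between seq2 and seq3.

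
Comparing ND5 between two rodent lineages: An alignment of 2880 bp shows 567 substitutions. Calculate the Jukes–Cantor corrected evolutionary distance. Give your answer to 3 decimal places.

0.228

p = 567/2880 = 0.196875.
d = −(3/4) ln(1 − 4p/3) = −0.75 ln(1 − 0.2625) = −0.75 ln(0.7375)
  = −0.75 × (-0.304489) = 0.228367 substitutions/site.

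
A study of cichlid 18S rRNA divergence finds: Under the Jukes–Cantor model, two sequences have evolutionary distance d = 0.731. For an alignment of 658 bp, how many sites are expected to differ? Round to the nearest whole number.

307

Invert JC69: p = (3/4)(1 − e^(−4d/3)) = 0.75 × (1 − e^(-0.974667)) = 0.75 × (1 − 0.377318) = 0.467012.
Expected differing sites = pL ≈ 0.467012 × 658 = 307.293896 ≈ 307.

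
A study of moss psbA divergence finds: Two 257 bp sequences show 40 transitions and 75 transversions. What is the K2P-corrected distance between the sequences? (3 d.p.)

P = 40/257 ≈ 0.155642 and Q = 75/257 ≈ 0.291829.
Under the Kimura two-parameter model, d = −½ ln(1 − 2P − Q) − ¼ ln(1 − 2Q).
1 − 2P − Q = 0.396887, giving −½ ln(0.396887) = 0.462052.
1 − 2Q = 0.416342, giving −¼ ln(0.416342) = 0.219062.
d = 0.462052 + 0.219062 = 0.681114.

0.681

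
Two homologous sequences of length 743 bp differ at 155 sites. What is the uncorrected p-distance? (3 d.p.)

0.209

p = 155/743 = 0.208613… ≈ 0.209 (to 3 d.p.).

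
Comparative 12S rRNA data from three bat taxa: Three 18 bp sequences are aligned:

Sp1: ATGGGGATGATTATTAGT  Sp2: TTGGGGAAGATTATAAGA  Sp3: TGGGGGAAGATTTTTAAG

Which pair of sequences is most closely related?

Sp1 and Sp2

Sp1–Sp2: 4/18 differ, p = 0.222, d = 0.264.
Sp1–Sp3: 6/18 differ, p = 0.333, d = 0.441.
Sp2–Sp3: 5/18 differ, p = 0.278, d = 0.347.
The smallest distance is between Sp1 and Sp2.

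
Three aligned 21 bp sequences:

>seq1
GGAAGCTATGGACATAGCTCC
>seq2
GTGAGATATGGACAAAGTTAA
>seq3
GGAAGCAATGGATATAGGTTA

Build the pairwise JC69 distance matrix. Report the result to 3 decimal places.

seq1–seq2: 7/21 sites differ → p ≈ 0.333333, d = −0.75 ln(1 − 0.444444) = 0.440839 ≈ 0.441.
seq1–seq3: 5/21 sites differ → p ≈ 0.238095, d = −0.75 ln(1 − 0.31746) = 0.286451 ≈ 0.286.
seq2–seq3: 8/21 sites differ → p ≈ 0.380952, d = −0.75 ln(1 − 0.507936) = 0.531860 ≈ 0.532.

d(seq1,seq2) = 0.441, d(seq1,seq3) = 0.286, d(seq2,seq3) = 0.532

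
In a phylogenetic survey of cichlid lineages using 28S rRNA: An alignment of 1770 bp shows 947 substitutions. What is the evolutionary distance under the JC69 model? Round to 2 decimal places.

p = 947/1770 ≈ 0.535028.
d = −(3/4) ln(1 − 4p/3) = −0.75 ln(1 − 0.713371) = −0.75 ln(0.286629)
  = −0.75 × (-1.249567) = 0.937175 substitutions/site.

0.94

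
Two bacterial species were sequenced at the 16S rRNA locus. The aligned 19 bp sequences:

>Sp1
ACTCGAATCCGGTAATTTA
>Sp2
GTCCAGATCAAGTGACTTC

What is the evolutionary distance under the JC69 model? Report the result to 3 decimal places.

0.907

The sequences differ at 10 of 19 sites (1, 2, 3, 5, 6, 10, 11, 14, 16, 19), so p = 10/19 ≈ 0.526316.
d = −(3/4) ln(1 − 4p/3) = −0.75 ln(1 − 0.701755) = −0.75 ln(0.298245)
  = −0.75 × (-1.209840) = 0.907380 substitutions/site.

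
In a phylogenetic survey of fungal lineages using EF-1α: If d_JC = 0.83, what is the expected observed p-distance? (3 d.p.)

0.502

p = (3/4)(1 − e^(−4d/3)) = 0.75 × (1 − e^(-1.106667)) = 0.75 × (1 − 0.330659) = 0.502006.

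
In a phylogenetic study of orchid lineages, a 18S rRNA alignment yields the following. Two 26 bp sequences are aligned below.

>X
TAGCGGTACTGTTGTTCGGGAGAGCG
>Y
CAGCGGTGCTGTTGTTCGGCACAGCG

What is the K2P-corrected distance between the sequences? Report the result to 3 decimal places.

0.173

Of 26 sites, 2 differences are transitions and 2 are transversions, so P = 2/26 ≈ 0.076923 and Q = 2/26 ≈ 0.076923.
Under the Kimura two-parameter model, d = −½ ln(1 − 2P − Q) − ¼ ln(1 − 2Q).
1 − 2P − Q = 0.769231, giving −½ ln(0.769231) = 0.131182.
1 − 2Q = 0.846154, giving −¼ ln(0.846154) = 0.041763.
d = 0.131182 + 0.041763 = 0.172945.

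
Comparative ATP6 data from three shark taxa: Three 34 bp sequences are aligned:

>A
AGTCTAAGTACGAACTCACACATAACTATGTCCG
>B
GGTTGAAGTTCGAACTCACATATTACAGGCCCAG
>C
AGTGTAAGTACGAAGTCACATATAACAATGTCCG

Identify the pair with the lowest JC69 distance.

A and C

A–B: 12/34 differ, p = 0.353, d = 0.477.
A–C: 4/34 differ, p = 0.118, d = 0.128.
B–C: 11/34 differ, p = 0.324, d = 0.423.
The smallest distance is between A and C.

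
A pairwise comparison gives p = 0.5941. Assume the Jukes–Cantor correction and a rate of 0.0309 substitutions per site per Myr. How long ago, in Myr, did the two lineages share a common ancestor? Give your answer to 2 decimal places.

d = −(3/4) ln(1 − 4p/3) = −0.75 ln(1 − 0.792133) = −0.75 ln(0.207867)
  = −0.75 × (-1.570857) = 1.178143 substitutions/site.
Under a molecular clock d = 2μt, so t = d/(2μ) = 1.178143 / (2 × 0.0309) = 19.06 Myr.

19.06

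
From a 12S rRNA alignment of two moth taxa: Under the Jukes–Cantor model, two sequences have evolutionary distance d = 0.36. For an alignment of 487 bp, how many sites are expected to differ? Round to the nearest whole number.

139

Invert JC69: p = (3/4)(1 − e^(−4d/3)) = 0.75 × (1 − e^(-0.48)) = 0.75 × (1 − 0.618783) = 0.285913.
Expected differing sites = pL ≈ 0.285913 × 487 = 139.239631 ≈ 139.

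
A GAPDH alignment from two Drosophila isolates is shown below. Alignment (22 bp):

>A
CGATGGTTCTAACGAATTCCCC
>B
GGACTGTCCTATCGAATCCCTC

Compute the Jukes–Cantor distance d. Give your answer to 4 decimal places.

The sequences differ at 7 of 22 sites (1, 4, 5, 8, 12, 18, 21), so p = 7/22 ≈ 0.318182.
d = −(3/4) ln(1 − 4p/3) = −0.75 ln(1 − 0.424243) = −0.75 ln(0.575757)
  = −0.75 × (-0.552070) = 0.414053 substitutions/site.

0.4141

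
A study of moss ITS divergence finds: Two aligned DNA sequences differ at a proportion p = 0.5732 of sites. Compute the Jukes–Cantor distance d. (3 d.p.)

d = −(3/4) ln(1 − 4p/3) = −0.75 ln(1 − 0.764267) = −0.75 ln(0.235733)
  = −0.75 × (-1.445055) = 1.083791 substitutions/site.

1.084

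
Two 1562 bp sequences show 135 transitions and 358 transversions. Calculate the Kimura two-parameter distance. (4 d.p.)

0.4104

P = 135/1562 ≈ 0.086428 and Q = 358/1562 ≈ 0.229193.
Under the Kimura two-parameter model, d = −½ ln(1 − 2P − Q) − ¼ ln(1 − 2Q).
1 − 2P − Q = 0.597951, giving −½ ln(0.597951) = 0.257123.
1 − 2Q = 0.541614, giving −¼ ln(0.541614) = 0.153300.
d = 0.257123 + 0.153300 = 0.410423.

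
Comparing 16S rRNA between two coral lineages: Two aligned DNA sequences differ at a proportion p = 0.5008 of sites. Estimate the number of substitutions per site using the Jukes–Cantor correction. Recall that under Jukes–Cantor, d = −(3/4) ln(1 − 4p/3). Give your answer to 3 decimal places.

0.826

d = −(3/4) ln(1 − 4p/3) = −0.75 ln(1 − 0.667733) = −0.75 ln(0.332267)
  = −0.75 × (-1.101816) = 0.826362 substitutions/site.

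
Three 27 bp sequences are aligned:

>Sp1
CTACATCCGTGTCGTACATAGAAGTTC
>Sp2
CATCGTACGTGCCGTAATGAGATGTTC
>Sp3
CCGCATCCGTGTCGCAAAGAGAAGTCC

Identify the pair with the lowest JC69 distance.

Sp1–Sp2: 9/27 differ, p = 0.333, d = 0.441.
Sp1–Sp3: 6/27 differ, p = 0.222, d = 0.264.
Sp2–Sp3: 9/27 differ, p = 0.333, d = 0.441.
The smallest distance is between Sp1 and Sp3.

Sp1 and Sp3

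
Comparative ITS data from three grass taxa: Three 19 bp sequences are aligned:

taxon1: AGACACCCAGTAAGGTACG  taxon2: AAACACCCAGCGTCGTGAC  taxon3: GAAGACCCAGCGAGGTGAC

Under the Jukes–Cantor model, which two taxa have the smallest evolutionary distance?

taxon1–taxon2: 8/19 differ, p = 0.421, d = 0.618.
taxon1–taxon3: 8/19 differ, p = 0.421, d = 0.618.
taxon2–taxon3: 4/19 differ, p = 0.211, d = 0.247.
The smallest distance is between taxon2 and taxon3.

taxon2 and taxon3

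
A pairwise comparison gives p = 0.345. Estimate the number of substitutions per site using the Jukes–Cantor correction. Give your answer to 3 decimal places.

0.462

d = −(3/4) ln(1 − 4p/3) = −0.75 ln(1 − 0.46) = −0.75 ln(0.54)
  = −0.75 × (-0.616186) = 0.462140 substitutions/site.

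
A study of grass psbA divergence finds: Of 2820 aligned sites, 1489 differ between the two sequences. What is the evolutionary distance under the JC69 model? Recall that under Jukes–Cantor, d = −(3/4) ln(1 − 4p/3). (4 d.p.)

0.9131

p = 1489/2820 ≈ 0.528014.
d = −(3/4) ln(1 − 4p/3) = −0.75 ln(1 − 0.704019) = −0.75 ln(0.295981)
  = −0.75 × (-1.217460) = 0.913095 substitutions/site.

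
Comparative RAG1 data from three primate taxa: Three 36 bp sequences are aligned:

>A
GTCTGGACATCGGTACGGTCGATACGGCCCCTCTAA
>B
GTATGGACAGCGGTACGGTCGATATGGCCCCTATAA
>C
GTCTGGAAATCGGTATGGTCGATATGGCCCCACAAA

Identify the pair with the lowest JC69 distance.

A and B

A–B: 4/36 differ, p = 0.111, d = 0.120.
A–C: 5/36 differ, p = 0.139, d = 0.154.
B–C: 7/36 differ, p = 0.194, d = 0.225.
The smallest distance is between A and B.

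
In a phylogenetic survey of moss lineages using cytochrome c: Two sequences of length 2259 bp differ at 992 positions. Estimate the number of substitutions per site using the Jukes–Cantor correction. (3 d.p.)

p = 992/2259 ≈ 0.439132.
d = −(3/4) ln(1 − 4p/3) = −0.75 ln(1 − 0.585509) = −0.75 ln(0.414491)
  = −0.75 × (-0.880704) = 0.660528 substitutions/site.

0.661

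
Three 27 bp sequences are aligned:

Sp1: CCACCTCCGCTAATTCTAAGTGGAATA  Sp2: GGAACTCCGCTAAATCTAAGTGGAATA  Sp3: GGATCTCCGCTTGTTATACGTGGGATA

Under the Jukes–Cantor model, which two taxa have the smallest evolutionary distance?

Sp1 and Sp2

Sp1–Sp2: 4/27 differ, p = 0.148, d = 0.165.
Sp1–Sp3: 8/27 differ, p = 0.296, d = 0.377.
Sp2–Sp3: 7/27 differ, p = 0.259, d = 0.318.
The smallest distance is between Sp1 and Sp2.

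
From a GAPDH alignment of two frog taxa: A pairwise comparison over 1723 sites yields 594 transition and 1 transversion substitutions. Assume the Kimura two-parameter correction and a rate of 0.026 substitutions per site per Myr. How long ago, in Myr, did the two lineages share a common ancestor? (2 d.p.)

P = 594/1723 ≈ 0.344748 and Q = 1/1723 ≈ 0.00058.
Under the Kimura two-parameter model, d = −½ ln(1 − 2P − Q) − ¼ ln(1 − 2Q).
1 − 2P − Q = 0.309924, giving −½ ln(0.309924) = 0.585714.
1 − 2Q = 0.99884, giving −¼ ln(0.99884) = 0.000290.
d = 0.585714 + 0.000290 = 0.586004.
Under a molecular clock d = 2μt, so t = d/(2μ) = 0.586004 / (2 × 0.026) = 11.27 Myr.

11.27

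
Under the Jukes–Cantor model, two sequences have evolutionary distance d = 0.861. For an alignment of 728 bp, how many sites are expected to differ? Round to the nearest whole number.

Invert JC69: p = (3/4)(1 − e^(−4d/3)) = 0.75 × (1 − e^(-1.148)) = 0.75 × (1 − 0.317271) = 0.512047.
Expected differing sites = pL ≈ 0.512047 × 728 = 372.770216 ≈ 373.

373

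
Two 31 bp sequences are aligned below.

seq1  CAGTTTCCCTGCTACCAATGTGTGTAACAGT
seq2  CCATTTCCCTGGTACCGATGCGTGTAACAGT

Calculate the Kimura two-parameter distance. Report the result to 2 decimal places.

0.18

Of 31 sites, 3 differences are transitions and 2 are transversions, so P = 3/31 ≈ 0.096774 and Q = 2/31 ≈ 0.064516.
Under the Kimura two-parameter model, d = −½ ln(1 − 2P − Q) − ¼ ln(1 − 2Q).
1 − 2P − Q = 0.741936, giving −½ ln(0.741936) = 0.149246.
1 − 2Q = 0.870968, giving −¼ ln(0.870968) = 0.034538.
d = 0.149246 + 0.034538 = 0.183784.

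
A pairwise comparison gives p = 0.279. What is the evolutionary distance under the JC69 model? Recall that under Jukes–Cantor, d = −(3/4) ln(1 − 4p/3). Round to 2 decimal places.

0.35

d = −(3/4) ln(1 − 4p/3) = −0.75 ln(1 − 0.372) = −0.75 ln(0.628)
  = −0.75 × (-0.465215) = 0.348911 substitutions/site.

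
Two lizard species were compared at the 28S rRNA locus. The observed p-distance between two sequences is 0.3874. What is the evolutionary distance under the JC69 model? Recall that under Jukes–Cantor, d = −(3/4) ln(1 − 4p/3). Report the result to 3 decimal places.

0.545

d = −(3/4) ln(1 − 4p/3) = −0.75 ln(1 − 0.516533) = −0.75 ln(0.483467)
  = −0.75 × (-0.726772) = 0.545079 substitutions/site.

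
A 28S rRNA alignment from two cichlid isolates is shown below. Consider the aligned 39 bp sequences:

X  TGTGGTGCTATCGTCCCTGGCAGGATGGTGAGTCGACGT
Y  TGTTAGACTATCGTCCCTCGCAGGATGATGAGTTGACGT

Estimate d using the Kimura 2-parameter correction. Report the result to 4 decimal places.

Of 39 sites, 4 differences are transitions and 3 are transversions, so P = 4/39 ≈ 0.102564 and Q = 3/39 ≈ 0.076923.
Under the Kimura two-parameter model, d = −½ ln(1 − 2P − Q) − ¼ ln(1 − 2Q).
1 − 2P − Q = 0.717949, giving −½ ln(0.717949) = 0.165678.
1 − 2Q = 0.846154, giving −¼ ln(0.846154) = 0.041763.
d = 0.165678 + 0.041763 = 0.207441.

0.2074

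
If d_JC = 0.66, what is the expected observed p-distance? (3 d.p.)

0.439

p = (3/4)(1 − e^(−4d/3)) = 0.75 × (1 − e^(-0.88)) = 0.75 × (1 − 0.414783) = 0.438913.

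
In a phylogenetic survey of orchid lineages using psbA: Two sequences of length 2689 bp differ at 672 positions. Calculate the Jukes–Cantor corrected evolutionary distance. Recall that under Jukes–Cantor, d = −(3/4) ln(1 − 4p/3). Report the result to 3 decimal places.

p = 672/2689 ≈ 0.249907.
d = −(3/4) ln(1 − 4p/3) = −0.75 ln(1 − 0.333209) = −0.75 ln(0.666791)
  = −0.75 × (-0.405279) = 0.303959 substitutions/site.

0.304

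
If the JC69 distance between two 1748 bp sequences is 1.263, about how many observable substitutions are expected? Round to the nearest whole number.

Invert JC69: p = (3/4)(1 − e^(−4d/3)) = 0.75 × (1 − e^(-1.684)) = 0.75 × (1 − 0.185630) = 0.610778.
Expected differing sites = pL ≈ 0.610778 × 1748 = 1067.639944 ≈ 1068.

1068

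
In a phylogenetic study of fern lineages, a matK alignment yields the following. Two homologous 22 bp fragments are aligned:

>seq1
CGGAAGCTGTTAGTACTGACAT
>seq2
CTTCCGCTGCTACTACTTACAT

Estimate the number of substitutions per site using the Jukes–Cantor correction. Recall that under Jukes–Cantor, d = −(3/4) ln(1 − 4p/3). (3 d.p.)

The sequences differ at 7 of 22 sites (2, 3, 4, 5, 10, 13, 18), so p = 7/22 ≈ 0.318182.
d = −(3/4) ln(1 − 4p/3) = −0.75 ln(1 − 0.424243) = −0.75 ln(0.575757)
  = −0.75 × (-0.552070) = 0.414053 substitutions/site.

0.414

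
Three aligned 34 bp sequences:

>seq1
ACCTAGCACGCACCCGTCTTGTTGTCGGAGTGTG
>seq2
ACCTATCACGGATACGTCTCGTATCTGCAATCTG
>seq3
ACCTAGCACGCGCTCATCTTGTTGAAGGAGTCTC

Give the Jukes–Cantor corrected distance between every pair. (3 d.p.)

d(seq1,seq2) = 0.477, d(seq1,seq3) = 0.241, d(seq2,seq3) = 0.597

seq1–seq2: 12/34 sites differ → p ≈ 0.352941, d = −0.75 ln(1 − 0.470588) = 0.476991 ≈ 0.477.
seq1–seq3: 7/34 sites differ → p ≈ 0.205882, d = −0.75 ln(1 − 0.274509) = 0.240680 ≈ 0.241.
seq2–seq3: 14/34 sites differ → p ≈ 0.411765, d = −0.75 ln(1 − 0.54902) = 0.597249 ≈ 0.597.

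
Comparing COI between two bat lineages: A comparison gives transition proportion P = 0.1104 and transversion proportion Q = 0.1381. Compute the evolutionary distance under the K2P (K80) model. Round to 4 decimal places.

Under the Kimura two-parameter model, d = −½ ln(1 − 2P − Q) − ¼ ln(1 − 2Q).
1 − 2P − Q = 0.6411, giving −½ ln(0.6411) = 0.222285.
1 − 2Q = 0.7238, giving −¼ ln(0.7238) = 0.080810.
d = 0.222285 + 0.080810 = 0.303095.

0.3031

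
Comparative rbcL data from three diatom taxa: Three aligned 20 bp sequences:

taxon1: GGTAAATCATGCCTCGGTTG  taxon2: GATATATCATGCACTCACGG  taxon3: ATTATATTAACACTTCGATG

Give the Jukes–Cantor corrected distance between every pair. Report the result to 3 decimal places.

taxon1–taxon2: 9/20 sites differ → p = 0.45, d = −0.75 ln(1 − 0.6) = 0.687218 ≈ 0.687.
taxon1–taxon3: 10/20 sites differ → p = 0.5, d = −0.75 ln(1 − 0.666667) = 0.823960 ≈ 0.824.
taxon2–taxon3: 11/20 sites differ → p = 0.55, d = −0.75 ln(1 − 0.733333) = 0.991316 ≈ 0.991.

d(taxon1,taxon2) = 0.687, d(taxon1,taxon3) = 0.824, d(taxon2,taxon3) = 0.991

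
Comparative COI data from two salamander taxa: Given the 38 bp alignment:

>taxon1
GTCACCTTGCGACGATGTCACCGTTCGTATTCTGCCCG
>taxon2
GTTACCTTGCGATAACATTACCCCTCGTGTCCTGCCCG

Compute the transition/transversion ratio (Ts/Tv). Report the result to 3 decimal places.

9.000

Transitions are A↔G and C↔T; transversions are all other mismatches.
Transitions: 9. Transversions: 1.
R = 9/1 = 9.000.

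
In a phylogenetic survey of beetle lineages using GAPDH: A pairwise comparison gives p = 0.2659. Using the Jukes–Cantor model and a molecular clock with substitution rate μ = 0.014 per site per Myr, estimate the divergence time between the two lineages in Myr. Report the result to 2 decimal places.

d = −(3/4) ln(1 − 4p/3) = −0.75 ln(1 − 0.354533) = −0.75 ln(0.645467)
  = −0.75 × (-0.437781) = 0.328336 substitutions/site.
Under a molecular clock d = 2μt, so t = d/(2μ) = 0.328336 / (2 × 0.014) = 11.73 Myr.

11.73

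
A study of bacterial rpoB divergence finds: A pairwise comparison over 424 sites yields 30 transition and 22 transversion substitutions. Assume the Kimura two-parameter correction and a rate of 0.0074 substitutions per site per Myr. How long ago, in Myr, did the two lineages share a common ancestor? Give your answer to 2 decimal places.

P = 30/424 ≈ 0.070755 and Q = 22/424 ≈ 0.051887.
Under the Kimura two-parameter model, d = −½ ln(1 − 2P − Q) − ¼ ln(1 − 2Q).
1 − 2P − Q = 0.806603, giving −½ ln(0.806603) = 0.107462.
1 − 2Q = 0.896226, giving −¼ ln(0.896226) = 0.027391.
d = 0.107462 + 0.027391 = 0.134853.
Under a molecular clock d = 2μt, so t = d/(2μ) = 0.134853 / (2 × 0.0074) = 9.11 Myr.

9.11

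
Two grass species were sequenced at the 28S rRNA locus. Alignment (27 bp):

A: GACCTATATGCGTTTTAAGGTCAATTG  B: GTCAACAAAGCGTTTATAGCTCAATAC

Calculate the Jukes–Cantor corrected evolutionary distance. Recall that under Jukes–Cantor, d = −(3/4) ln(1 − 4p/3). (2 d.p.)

The sequences differ at 11 of 27 sites, so p = 11/27 ≈ 0.407407.
d = −(3/4) ln(1 − 4p/3) = −0.75 ln(1 − 0.543209) = −0.75 ln(0.456791)
  = −0.75 × (-0.783529) = 0.587647 substitutions/site.

0.59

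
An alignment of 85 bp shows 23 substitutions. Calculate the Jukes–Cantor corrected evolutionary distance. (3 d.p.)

0.336

p = 23/85 ≈ 0.270588.
d = −(3/4) ln(1 − 4p/3) = −0.75 ln(1 − 0.360784) = −0.75 ln(0.639216)
  = −0.75 × (-0.447513) = 0.335635 substitutions/site.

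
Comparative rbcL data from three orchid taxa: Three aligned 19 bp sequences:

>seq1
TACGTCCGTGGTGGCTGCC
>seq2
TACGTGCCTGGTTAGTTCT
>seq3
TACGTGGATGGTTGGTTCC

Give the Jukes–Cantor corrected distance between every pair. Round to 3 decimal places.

seq1–seq2: 7/19 sites differ → p ≈ 0.368421, d = −0.75 ln(1 − 0.491228) = 0.506816 ≈ 0.507.
seq1–seq3: 6/19 sites differ → p ≈ 0.315789, d = −0.75 ln(1 − 0.421052) = 0.409907 ≈ 0.410.
seq2–seq3: 4/19 sites differ → p ≈ 0.210526, d = −0.75 ln(1 − 0.280701) = 0.247109 ≈ 0.247.

d(seq1,seq2) = 0.507, d(seq1,seq3) = 0.410, d(seq2,seq3) = 0.247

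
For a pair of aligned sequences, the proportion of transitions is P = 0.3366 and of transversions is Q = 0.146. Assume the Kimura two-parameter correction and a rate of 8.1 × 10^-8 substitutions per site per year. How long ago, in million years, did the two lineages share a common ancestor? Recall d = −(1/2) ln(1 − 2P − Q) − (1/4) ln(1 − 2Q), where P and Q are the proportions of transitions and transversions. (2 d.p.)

Under the Kimura two-parameter model, d = −½ ln(1 − 2P − Q) − ¼ ln(1 − 2Q).
1 − 2P − Q = 0.1808, giving −½ ln(0.1808) = 0.855182.
1 − 2Q = 0.708, giving −¼ ln(0.708) = 0.086328.
d = 0.855182 + 0.086328 = 0.941510.
Under a molecular clock d = 2μt, so t = d/(2μ) = 0.941510 / (2 × 8.1 × 10^-8) = 5.81 million years.

5.81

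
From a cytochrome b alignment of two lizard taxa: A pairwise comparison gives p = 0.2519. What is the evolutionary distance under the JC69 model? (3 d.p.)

d = −(3/4) ln(1 − 4p/3) = −0.75 ln(1 − 0.335867) = −0.75 ln(0.664133)
  = −0.75 × (-0.409273) = 0.306955 substitutions/site.

0.307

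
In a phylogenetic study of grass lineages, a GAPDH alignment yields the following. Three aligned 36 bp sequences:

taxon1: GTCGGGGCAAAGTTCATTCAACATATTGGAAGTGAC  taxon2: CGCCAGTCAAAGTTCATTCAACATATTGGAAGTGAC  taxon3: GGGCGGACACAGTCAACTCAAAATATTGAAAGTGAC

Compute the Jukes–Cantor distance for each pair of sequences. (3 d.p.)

d(taxon1,taxon2) = 0.154, d(taxon1,taxon3) = 0.347, d(taxon2,taxon3) = 0.347

taxon1–taxon2: 5/36 sites differ → p ≈ 0.138889, d = −0.75 ln(1 − 0.185185) = 0.153596 ≈ 0.154.
taxon1–taxon3: 10/36 sites differ → p ≈ 0.277778, d = −0.75 ln(1 − 0.370371) = 0.346968 ≈ 0.347.
taxon2–taxon3: 10/36 sites differ → p ≈ 0.277778, d = −0.75 ln(1 − 0.370371) = 0.346968 ≈ 0.347.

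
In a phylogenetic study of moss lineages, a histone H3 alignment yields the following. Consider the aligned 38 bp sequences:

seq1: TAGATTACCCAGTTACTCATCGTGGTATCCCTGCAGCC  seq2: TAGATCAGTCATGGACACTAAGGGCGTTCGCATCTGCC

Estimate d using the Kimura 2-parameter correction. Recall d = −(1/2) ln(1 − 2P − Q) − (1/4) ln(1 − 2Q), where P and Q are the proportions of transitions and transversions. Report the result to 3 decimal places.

0.835

Of 38 sites, 2 differences are transitions and 16 are transversions, so P = 2/38 ≈ 0.052632 and Q = 16/38 ≈ 0.421053.
Under the Kimura two-parameter model, d = −½ ln(1 − 2P − Q) − ¼ ln(1 − 2Q).
1 − 2P − Q = 0.473683, giving −½ ln(0.473683) = 0.373608.
1 − 2Q = 0.157894, giving −¼ ln(0.157894) = 0.461458.
d = 0.373608 + 0.461458 = 0.835066.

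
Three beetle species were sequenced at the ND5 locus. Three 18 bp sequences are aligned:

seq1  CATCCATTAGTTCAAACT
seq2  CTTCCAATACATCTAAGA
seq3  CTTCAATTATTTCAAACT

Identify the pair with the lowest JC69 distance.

seq1 and seq3

seq1–seq2: 7/18 differ, p = 0.389, d = 0.548.
seq1–seq3: 3/18 differ, p = 0.167, d = 0.188.
seq2–seq3: 7/18 differ, p = 0.389, d = 0.548.
The smallest distance is between seq1 and seq3.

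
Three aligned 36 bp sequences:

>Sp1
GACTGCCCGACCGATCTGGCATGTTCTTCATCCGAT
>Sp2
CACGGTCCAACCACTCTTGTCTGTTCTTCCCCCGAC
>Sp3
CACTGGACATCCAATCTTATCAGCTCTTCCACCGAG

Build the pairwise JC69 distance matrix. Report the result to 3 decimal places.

d(Sp1,Sp2) = 0.441, d(Sp1,Sp3) = 0.608, d(Sp2,Sp3) = 0.347

Sp1–Sp2: 12/36 sites differ → p ≈ 0.333333, d = −0.75 ln(1 − 0.444444) = 0.440839 ≈ 0.441.
Sp1–Sp3: 15/36 sites differ → p ≈ 0.416667, d = −0.75 ln(1 − 0.555556) = 0.608198 ≈ 0.608.
Sp2–Sp3: 10/36 sites differ → p ≈ 0.277778, d = −0.75 ln(1 − 0.370371) = 0.346968 ≈ 0.347.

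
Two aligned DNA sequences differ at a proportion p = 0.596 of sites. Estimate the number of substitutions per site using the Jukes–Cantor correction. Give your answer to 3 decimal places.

d = −(3/4) ln(1 − 4p/3) = −0.75 ln(1 − 0.794667) = −0.75 ln(0.205333)
  = −0.75 × (-1.583122) = 1.187342 substitutions/site.

1.187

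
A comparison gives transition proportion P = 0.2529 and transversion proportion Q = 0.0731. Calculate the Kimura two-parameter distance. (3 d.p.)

0.472

Under the Kimura two-parameter model, d = −½ ln(1 − 2P − Q) − ¼ ln(1 − 2Q).
1 − 2P − Q = 0.4211, giving −½ ln(0.4211) = 0.432442.
1 − 2Q = 0.8538, giving −¼ ln(0.8538) = 0.039515.
d = 0.432442 + 0.039515 = 0.471957.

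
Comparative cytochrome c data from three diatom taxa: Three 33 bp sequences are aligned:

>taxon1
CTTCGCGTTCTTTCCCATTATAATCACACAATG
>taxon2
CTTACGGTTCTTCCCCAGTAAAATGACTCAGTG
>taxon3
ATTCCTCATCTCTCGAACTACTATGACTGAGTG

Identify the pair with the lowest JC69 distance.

taxon1 and taxon2

taxon1–taxon2: 9/33 differ, p = 0.273, d = 0.339.
taxon1–taxon3: 15/33 differ, p = 0.455, d = 0.699.
taxon2–taxon3: 13/33 differ, p = 0.394, d = 0.559.
The smallest distance is between taxon1 and taxon2.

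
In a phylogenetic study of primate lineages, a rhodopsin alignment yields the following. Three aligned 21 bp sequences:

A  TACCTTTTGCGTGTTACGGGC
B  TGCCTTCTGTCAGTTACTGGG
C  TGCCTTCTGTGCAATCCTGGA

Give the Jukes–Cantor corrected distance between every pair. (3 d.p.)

d(A,B) = 0.441, d(A,C) = 0.635, d(B,C) = 0.360

A–B: 7/21 sites differ → p ≈ 0.333333, d = −0.75 ln(1 − 0.444444) = 0.440839 ≈ 0.441.
A–C: 9/21 sites differ → p ≈ 0.428571, d = −0.75 ln(1 − 0.571428) = 0.635472 ≈ 0.635.
B–C: 6/21 sites differ → p ≈ 0.285714, d = −0.75 ln(1 − 0.380952) = 0.359679 ≈ 0.360.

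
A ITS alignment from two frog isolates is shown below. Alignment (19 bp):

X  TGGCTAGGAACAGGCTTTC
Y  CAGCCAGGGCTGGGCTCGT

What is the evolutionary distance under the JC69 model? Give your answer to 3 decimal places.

The sequences differ at 10 of 19 sites (1, 2, 5, 9, 10, 11, 12, 17, 18, 19), so p = 10/19 ≈ 0.526316.
d = −(3/4) ln(1 − 4p/3) = −0.75 ln(1 − 0.701755) = −0.75 ln(0.298245)
  = −0.75 × (-1.209840) = 0.907380 substitutions/site.

0.907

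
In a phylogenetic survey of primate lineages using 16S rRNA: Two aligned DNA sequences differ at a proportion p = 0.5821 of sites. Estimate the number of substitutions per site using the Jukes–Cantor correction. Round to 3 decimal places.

d = −(3/4) ln(1 − 4p/3) = −0.75 ln(1 − 0.776133) = −0.75 ln(0.223867)
  = −0.75 × (-1.496703) = 1.122527 substitutions/site.

1.123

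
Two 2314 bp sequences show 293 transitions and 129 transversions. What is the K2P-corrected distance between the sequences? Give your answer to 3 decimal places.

P = 293/2314 ≈ 0.126621 and Q = 129/2314 ≈ 0.055748.
Under the Kimura two-parameter model, d = −½ ln(1 − 2P − Q) − ¼ ln(1 − 2Q).
1 − 2P − Q = 0.69101, giving −½ ln(0.69101) = 0.184800.
1 − 2Q = 0.888504, giving −¼ ln(0.888504) = 0.029554.
d = 0.184800 + 0.029554 = 0.214354.

0.214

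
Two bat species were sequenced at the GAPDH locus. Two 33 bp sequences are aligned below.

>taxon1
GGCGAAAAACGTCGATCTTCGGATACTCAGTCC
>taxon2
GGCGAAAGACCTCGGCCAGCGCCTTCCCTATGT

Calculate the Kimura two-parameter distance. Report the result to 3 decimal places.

0.632

Of 33 sites, 6 differences are transitions and 8 are transversions, so P = 6/33 ≈ 0.181818 and Q = 8/33 ≈ 0.242424.
Under the Kimura two-parameter model, d = −½ ln(1 − 2P − Q) − ¼ ln(1 − 2Q).
1 − 2P − Q = 0.39394, giving −½ ln(0.39394) = 0.465778.
1 − 2Q = 0.515152, giving −¼ ln(0.515152) = 0.165823.
d = 0.465778 + 0.165823 = 0.631601.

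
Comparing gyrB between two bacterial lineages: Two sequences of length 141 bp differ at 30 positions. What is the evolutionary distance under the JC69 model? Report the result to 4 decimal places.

p = 30/141 ≈ 0.212766.
d = −(3/4) ln(1 − 4p/3) = −0.75 ln(1 − 0.283688) = −0.75 ln(0.716312)
  = −0.75 × (-0.333639) = 0.250229 substitutions/site.

0.2502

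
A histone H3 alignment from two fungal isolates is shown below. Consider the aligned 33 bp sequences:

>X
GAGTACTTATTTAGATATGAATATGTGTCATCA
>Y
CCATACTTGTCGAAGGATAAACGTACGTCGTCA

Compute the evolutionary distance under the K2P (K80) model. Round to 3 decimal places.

0.845

Of 33 sites, 11 differences are transitions and 4 are transversions, so P = 11/33 ≈ 0.333333 and Q = 4/33 ≈ 0.121212.
Under the Kimura two-parameter model, d = −½ ln(1 − 2P − Q) − ¼ ln(1 − 2Q).
1 − 2P − Q = 0.212122, giving −½ ln(0.212122) = 0.775297.
1 − 2Q = 0.757576, giving −¼ ln(0.757576) = 0.069408.
d = 0.775297 + 0.069408 = 0.844705.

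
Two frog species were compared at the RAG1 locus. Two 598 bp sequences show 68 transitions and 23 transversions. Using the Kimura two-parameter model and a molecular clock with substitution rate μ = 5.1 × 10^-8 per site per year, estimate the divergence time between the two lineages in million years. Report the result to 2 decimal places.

P = 68/598 ≈ 0.113712 and Q = 23/598 ≈ 0.038462.
Under the Kimura two-parameter model, d = −½ ln(1 − 2P − Q) − ¼ ln(1 − 2Q).
1 − 2P − Q = 0.734114, giving −½ ln(0.734114) = 0.154545.
1 − 2Q = 0.923076, giving −¼ ln(0.923076) = 0.020011.
d = 0.154545 + 0.020011 = 0.174556.
Under a molecular clock d = 2μt, so t = d/(2μ) = 0.174556 / (2 × 5.1 × 10^-8) = 1.71 million years.

1.71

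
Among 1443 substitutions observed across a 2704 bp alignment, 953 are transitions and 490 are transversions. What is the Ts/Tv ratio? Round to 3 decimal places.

1.945

R = 953/490 = 1.944897… ≈ 1.945 (to 3 d.p.).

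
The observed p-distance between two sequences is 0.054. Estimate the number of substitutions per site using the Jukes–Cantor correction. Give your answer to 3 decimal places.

0.056

d = −(3/4) ln(1 − 4p/3) = −0.75 ln(1 − 0.072) = −0.75 ln(0.928)
  = −0.75 × (-0.074724) = 0.056043 substitutions/site.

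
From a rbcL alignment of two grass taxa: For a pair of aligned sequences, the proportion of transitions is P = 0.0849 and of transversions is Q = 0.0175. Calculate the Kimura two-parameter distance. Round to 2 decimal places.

0.11

Under the Kimura two-parameter model, d = −½ ln(1 − 2P − Q) − ¼ ln(1 − 2Q).
1 − 2P − Q = 0.8127, giving −½ ln(0.8127) = 0.103697.
1 − 2Q = 0.965, giving −¼ ln(0.965) = 0.008907.
d = 0.103697 + 0.008907 = 0.112604.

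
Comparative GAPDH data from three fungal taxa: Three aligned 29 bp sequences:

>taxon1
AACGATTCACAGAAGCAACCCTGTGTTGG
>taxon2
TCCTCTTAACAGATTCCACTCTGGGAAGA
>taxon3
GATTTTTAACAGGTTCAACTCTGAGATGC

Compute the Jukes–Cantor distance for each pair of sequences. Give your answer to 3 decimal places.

taxon1–taxon2: 13/29 sites differ → p ≈ 0.448276, d = −0.75 ln(1 − 0.597701) = 0.682920 ≈ 0.683.
taxon1–taxon3: 12/29 sites differ → p ≈ 0.413793, d = −0.75 ln(1 − 0.551724) = 0.601760 ≈ 0.602.
taxon2–taxon3: 9/29 sites differ → p ≈ 0.310345, d = −0.75 ln(1 − 0.413793) = 0.400562 ≈ 0.401.

d(taxon1,taxon2) = 0.683, d(taxon1,taxon3) = 0.602, d(taxon2,taxon3) = 0.401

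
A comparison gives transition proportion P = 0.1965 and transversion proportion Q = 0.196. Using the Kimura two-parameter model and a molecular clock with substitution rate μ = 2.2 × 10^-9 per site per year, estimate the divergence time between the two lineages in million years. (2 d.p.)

Under the Kimura two-parameter model, d = −½ ln(1 − 2P − Q) − ¼ ln(1 − 2Q).
1 − 2P − Q = 0.411, giving −½ ln(0.411) = 0.444581.
1 − 2Q = 0.608, giving −¼ ln(0.608) = 0.124395.
d = 0.444581 + 0.124395 = 0.568976.
Under a molecular clock d = 2μt, so t = d/(2μ) = 0.568976 / (2 × 2.2 × 10^-9) = 129.31 million years.

129.31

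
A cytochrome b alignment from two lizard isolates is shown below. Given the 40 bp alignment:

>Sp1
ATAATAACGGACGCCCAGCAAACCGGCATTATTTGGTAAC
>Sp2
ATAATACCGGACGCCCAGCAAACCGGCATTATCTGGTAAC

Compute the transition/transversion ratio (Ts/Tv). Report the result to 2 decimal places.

1.00

Transitions are A↔G and C↔T; transversions are all other mismatches.
Transitions: 1. Transversions: 1.
R = 1/1 = 1.00.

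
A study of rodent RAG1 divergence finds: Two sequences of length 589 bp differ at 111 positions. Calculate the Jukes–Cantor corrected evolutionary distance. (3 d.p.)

0.217

p = 111/589 ≈ 0.188455.
d = −(3/4) ln(1 − 4p/3) = −0.75 ln(1 − 0.251273) = −0.75 ln(0.748727)
  = −0.75 × (-0.289381) = 0.217036 substitutions/site.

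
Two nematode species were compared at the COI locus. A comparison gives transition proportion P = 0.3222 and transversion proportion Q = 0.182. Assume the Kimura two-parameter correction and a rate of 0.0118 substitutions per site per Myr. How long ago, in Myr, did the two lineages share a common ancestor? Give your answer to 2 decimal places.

41.89

Under the Kimura two-parameter model, d = −½ ln(1 − 2P − Q) − ¼ ln(1 − 2Q).
1 − 2P − Q = 0.1736, giving −½ ln(0.1736) = 0.875501.
1 − 2Q = 0.636, giving −¼ ln(0.636) = 0.113139.
d = 0.875501 + 0.113139 = 0.988640.
Under a molecular clock d = 2μt, so t = d/(2μ) = 0.988640 / (2 × 0.0118) = 41.89 Myr.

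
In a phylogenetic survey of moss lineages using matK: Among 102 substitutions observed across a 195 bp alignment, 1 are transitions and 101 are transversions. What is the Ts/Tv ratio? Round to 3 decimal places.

0.010

R = 1/101 = 0.009900… ≈ 0.010 (to 3 d.p.).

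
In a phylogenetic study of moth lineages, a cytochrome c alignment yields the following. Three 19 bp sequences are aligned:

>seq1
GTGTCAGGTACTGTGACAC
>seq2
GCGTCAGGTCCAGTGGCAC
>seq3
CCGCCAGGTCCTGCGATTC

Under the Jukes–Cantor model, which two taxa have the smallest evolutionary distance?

seq1–seq2: 4/19 differ, p = 0.211, d = 0.247.
seq1–seq3: 7/19 differ, p = 0.368, d = 0.507.
seq2–seq3: 7/19 differ, p = 0.368, d = 0.507.
The smallest distance is between seq1 and seq2.

seq1 and seq2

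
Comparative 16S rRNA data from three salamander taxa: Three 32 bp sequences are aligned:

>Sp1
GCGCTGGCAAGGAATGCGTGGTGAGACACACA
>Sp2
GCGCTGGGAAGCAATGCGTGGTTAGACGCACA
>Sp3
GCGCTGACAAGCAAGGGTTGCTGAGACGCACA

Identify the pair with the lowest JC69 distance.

Sp1–Sp2: 4/32 differ, p = 0.125, d = 0.137.
Sp1–Sp3: 7/32 differ, p = 0.219, d = 0.259.
Sp2–Sp3: 7/32 differ, p = 0.219, d = 0.259.
The smallest distance is between Sp1 and Sp2.

Sp1 and Sp2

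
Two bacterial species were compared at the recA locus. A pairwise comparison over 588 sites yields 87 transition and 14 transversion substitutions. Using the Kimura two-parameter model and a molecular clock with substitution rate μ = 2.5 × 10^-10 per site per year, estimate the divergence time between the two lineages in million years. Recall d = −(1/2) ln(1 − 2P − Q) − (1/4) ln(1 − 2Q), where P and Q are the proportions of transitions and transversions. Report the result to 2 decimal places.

409.66

P = 87/588 ≈ 0.147959 and Q = 14/588 ≈ 0.02381.
Under the Kimura two-parameter model, d = −½ ln(1 − 2P − Q) − ¼ ln(1 − 2Q).
1 − 2P − Q = 0.680272, giving −½ ln(0.680272) = 0.192631.
1 − 2Q = 0.95238, giving −¼ ln(0.95238) = 0.012198.
d = 0.192631 + 0.012198 = 0.204829.
Under a molecular clock d = 2μt, so t = d/(2μ) = 0.204829 / (2 × 2.5 × 10^-10) = 409.66 million years.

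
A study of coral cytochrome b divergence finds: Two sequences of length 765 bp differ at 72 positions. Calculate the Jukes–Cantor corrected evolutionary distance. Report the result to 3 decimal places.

0.101

p = 72/765 ≈ 0.094118.
d = −(3/4) ln(1 − 4p/3) = −0.75 ln(1 − 0.125491) = −0.75 ln(0.874509)
  = −0.75 × (-0.134093) = 0.100570 substitutions/site.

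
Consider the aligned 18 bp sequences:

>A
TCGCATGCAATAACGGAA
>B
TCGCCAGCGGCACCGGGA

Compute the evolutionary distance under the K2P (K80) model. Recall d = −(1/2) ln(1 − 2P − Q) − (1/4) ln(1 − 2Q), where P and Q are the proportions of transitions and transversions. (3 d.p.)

0.574

Of 18 sites, 4 differences are transitions and 3 are transversions, so P = 4/18 ≈ 0.222222 and Q = 3/18 ≈ 0.166667.
Under the Kimura two-parameter model, d = −½ ln(1 − 2P − Q) − ¼ ln(1 − 2Q).
1 − 2P − Q = 0.388889, giving −½ ln(0.388889) = 0.472231.
1 − 2Q = 0.666666, giving −¼ ln(0.666666) = 0.101367.
d = 0.472231 + 0.101367 = 0.573598.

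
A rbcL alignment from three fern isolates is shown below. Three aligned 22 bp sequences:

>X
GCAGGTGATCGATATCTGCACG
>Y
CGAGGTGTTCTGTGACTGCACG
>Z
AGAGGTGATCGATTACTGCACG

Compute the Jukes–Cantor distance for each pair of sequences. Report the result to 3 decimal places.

d(X,Y) = 0.414, d(X,Z) = 0.208, d(Y,Z) = 0.271

X–Y: 7/22 sites differ → p ≈ 0.318182, d = −0.75 ln(1 − 0.424243) = 0.414052 ≈ 0.414.
X–Z: 4/22 sites differ → p ≈ 0.181818, d = −0.75 ln(1 − 0.242424) = 0.208224 ≈ 0.208.
Y–Z: 5/22 sites differ → p ≈ 0.227273, d = −0.75 ln(1 − 0.303031) = 0.270761 ≈ 0.271.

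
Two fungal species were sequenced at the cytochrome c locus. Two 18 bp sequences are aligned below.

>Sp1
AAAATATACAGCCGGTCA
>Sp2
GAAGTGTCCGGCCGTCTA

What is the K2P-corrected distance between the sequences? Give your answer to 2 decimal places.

0.81

Of 18 sites, 6 differences are transitions and 2 are transversions, so P = 6/18 ≈ 0.333333 and Q = 2/18 ≈ 0.111111.
Under the Kimura two-parameter model, d = −½ ln(1 − 2P − Q) − ¼ ln(1 − 2Q).
1 − 2P − Q = 0.222223, giving −½ ln(0.222223) = 0.752037.
1 − 2Q = 0.777778, giving −¼ ln(0.777778) = 0.062829.
d = 0.752037 + 0.062829 = 0.814866.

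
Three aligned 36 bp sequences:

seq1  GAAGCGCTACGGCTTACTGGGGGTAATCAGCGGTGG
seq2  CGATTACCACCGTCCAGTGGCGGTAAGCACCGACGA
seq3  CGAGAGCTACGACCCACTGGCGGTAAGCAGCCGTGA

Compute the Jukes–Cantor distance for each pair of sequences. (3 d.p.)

d(seq1,seq2) = 0.745, d(seq1,seq3) = 0.347, d(seq2,seq3) = 0.441

seq1–seq2: 17/36 sites differ → p ≈ 0.472222, d = −0.75 ln(1 − 0.629629) = 0.744938 ≈ 0.745.
seq1–seq3: 10/36 sites differ → p ≈ 0.277778, d = −0.75 ln(1 − 0.370371) = 0.346968 ≈ 0.347.
seq2–seq3: 12/36 sites differ → p ≈ 0.333333, d = −0.75 ln(1 − 0.444444) = 0.440839 ≈ 0.441.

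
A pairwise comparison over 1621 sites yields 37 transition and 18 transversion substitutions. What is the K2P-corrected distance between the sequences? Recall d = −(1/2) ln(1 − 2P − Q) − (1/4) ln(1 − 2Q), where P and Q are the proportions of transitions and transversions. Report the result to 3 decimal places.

P = 37/1621 ≈ 0.022825 and Q = 18/1621 ≈ 0.011104.
Under the Kimura two-parameter model, d = −½ ln(1 − 2P − Q) − ¼ ln(1 − 2Q).
1 − 2P − Q = 0.943246, giving −½ ln(0.943246) = 0.029214.
1 − 2Q = 0.977792, giving −¼ ln(0.977792) = 0.005615.
d = 0.029214 + 0.005615 = 0.034829.

0.035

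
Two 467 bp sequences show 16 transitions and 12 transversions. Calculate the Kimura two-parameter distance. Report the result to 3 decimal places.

0.063

P = 16/467 ≈ 0.034261 and Q = 12/467 ≈ 0.025696.
Under the Kimura two-parameter model, d = −½ ln(1 − 2P − Q) − ¼ ln(1 − 2Q).
1 − 2P − Q = 0.905782, giving −½ ln(0.905782) = 0.049478.
1 − 2Q = 0.948608, giving −¼ ln(0.948608) = 0.013190.
d = 0.049478 + 0.013190 = 0.062668.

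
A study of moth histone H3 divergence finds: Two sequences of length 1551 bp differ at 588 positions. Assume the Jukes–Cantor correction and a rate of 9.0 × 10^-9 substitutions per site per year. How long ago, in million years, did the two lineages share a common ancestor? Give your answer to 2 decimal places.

29.34

p = 588/1551 ≈ 0.37911.
d = −(3/4) ln(1 − 4p/3) = −0.75 ln(1 − 0.50548) = −0.75 ln(0.49452)
  = −0.75 × (-0.704168) = 0.528126 substitutions/site.
Under a molecular clock d = 2μt, so t = d/(2μ) = 0.528126 / (2 × 9.0 × 10^-9) = 29.34 million years.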